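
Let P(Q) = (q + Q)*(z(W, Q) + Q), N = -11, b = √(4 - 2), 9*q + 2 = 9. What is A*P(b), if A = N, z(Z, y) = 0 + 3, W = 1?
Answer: -143/3 - 374*√2/9 ≈ -106.44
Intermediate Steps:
q = 7/9 (q = -2/9 + (⅑)*9 = -2/9 + 1 = 7/9 ≈ 0.77778)
z(Z, y) = 3
b = √2 ≈ 1.4142
A = -11
P(Q) = (3 + Q)*(7/9 + Q) (P(Q) = (7/9 + Q)*(3 + Q) = (3 + Q)*(7/9 + Q))
A*P(b) = -11*(7/3 + (√2)² + 34*√2/9) = -11*(7/3 + 2 + 34*√2/9) = -11*(13/3 + 34*√2/9) = -143/3 - 374*√2/9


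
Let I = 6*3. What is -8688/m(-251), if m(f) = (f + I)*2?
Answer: 4344/233 ≈ 18.644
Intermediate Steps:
I = 18
m(f) = 36 + 2*f (m(f) = (f + 18)*2 = (18 + f)*2 = 36 + 2*f)
-8688/m(-251) = -8688/(36 + 2*(-251)) = -8688/(36 - 502) = -8688/(-466) = -8688*(-1/466) = 4344/233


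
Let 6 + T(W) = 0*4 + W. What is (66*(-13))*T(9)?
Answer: -2574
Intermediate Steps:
T(W) = -6 + W (T(W) = -6 + (0*4 + W) = -6 + (0 + W) = -6 + W)
(66*(-13))*T(9) = (66*(-13))*(-6 + 9) = -858*3 = -2574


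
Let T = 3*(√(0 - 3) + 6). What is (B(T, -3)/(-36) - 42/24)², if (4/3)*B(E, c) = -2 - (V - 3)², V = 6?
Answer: 5329/2304 ≈ 2.3129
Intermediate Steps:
T = 18 + 3*I*√3 (T = 3*(√(-3) + 6) = 3*(I*√3 + 6) = 3*(6 + I*√3) = 18 + 3*I*√3 ≈ 18.0 + 5.1962*I)
B(E, c) = -33/4 (B(E, c) = 3*(-2 - (6 - 3)²)/4 = 3*(-2 - 1*3²)/4 = 3*(-2 - 1*9)/4 = 3*(-2 - 9)/4 = (¾)*(-11) = -33/4)
(B(T, -3)/(-36) - 42/24)² = (-33/4/(-36) - 42/24)² = (-33/4*(-1/36) - 42*1/24)² = (11/48 - 7/4)² = (-73/48)² = 5329/2304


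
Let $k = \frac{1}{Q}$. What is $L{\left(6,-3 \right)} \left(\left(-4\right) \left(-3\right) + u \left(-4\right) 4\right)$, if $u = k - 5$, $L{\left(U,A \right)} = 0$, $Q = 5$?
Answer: $0$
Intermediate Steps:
$k = \frac{1}{5} \approx 0.2$
$u = - \frac{24}{5}$ ($u = \frac{1}{5} - 5 = - \frac{24}{5} \approx -4.8$)
$L{\left(6,-3 \right)} \left(\left(-4\right) \left(-3\right) + u \left(-4\right) 4\right) = 0 \left(\left(-4\right) \left(-3\right) + \left(- \frac{24}{5}\right) \left(-4\right) 4\right) = 0 \left(12 + \frac{96}{5} \cdot 4\right) = 0 \left(12 + \frac{384}{5}\right) = 0 \cdot \frac{444}{5} = 0$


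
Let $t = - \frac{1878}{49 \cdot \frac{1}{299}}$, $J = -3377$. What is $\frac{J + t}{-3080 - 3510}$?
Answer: $\frac{145399}{64582} \approx 2.2514$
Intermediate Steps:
$t = - \frac{561522}{49}$ ($t = - \frac{1878}{49 \cdot \frac{1}{299}} = - \frac{1878}{\frac{49}{299}} = \left(-1878\right) \frac{299}{49} = - \frac{561522}{49} \approx -11460.0$)
$\frac{J + t}{-3080 - 3510} = \frac{-3377 - \frac{561522}{49}}{-3080 - 3510} = - \frac{726995}{49 \left(-6590\right)} = \left(- \frac{726995}{49}\right) \left(- \frac{1}{6590}\right) = \frac{145399}{64582}$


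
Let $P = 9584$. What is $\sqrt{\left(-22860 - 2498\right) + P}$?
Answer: $i \sqrt{15774} \approx 125.59 i$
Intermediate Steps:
$\sqrt{\left(-22860 - 2498\right) + P} = \sqrt{\left(-22860 - 2498\right) + 9584} = \sqrt{-25358 + 9584} = \sqrt{-15774} = i \sqrt{15774}$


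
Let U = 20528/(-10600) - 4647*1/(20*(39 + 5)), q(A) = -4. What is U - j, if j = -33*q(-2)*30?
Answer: -925155071/233200 ≈ -3967.2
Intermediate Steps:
U = -1683071/233200 (U = 20528*(-1/10600) - 4647/(44*20) = -2566/1325 - 4647/880 = -1683071/233200 ≈ -7.2173)
j = 3960 (j = -33*(-4)*30 = 132*30 = 3960)
U - j = -1683071/233200 - 1*3960 = -1683071/233200 - 3960 = -925155071/233200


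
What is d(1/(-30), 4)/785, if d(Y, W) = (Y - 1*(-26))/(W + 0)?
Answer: 779/94200 ≈ 0.0082696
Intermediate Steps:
d(Y, W) = (26 + Y)/W (d(Y, W) = (Y + 26)/W = (26 + Y)/W)
d(1/(-30), 4)/785 = ((26 + 1/(-30))/4)/785 = ((26 - 1/30)/4)*(1/785) = ((1/4)*(779/30))*(1/785) = (779/120)*(1/785) = 779/94200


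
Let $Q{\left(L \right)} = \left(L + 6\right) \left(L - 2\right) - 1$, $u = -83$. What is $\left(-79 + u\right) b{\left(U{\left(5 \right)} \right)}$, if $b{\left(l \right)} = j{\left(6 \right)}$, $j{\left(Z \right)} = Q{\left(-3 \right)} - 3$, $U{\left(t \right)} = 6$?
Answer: $3078$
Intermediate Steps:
$Q{\left(L \right)} = -1 + \left(-2 + L\right) \left(6 + L\right)$ ($Q{\left(L \right)} = \left(6 + L\right) \left(-2 + L\right) - 1 = \left(-2 + L\right) \left(6 + L\right) - 1 = -1 + \left(-2 + L\right) \left(6 + L\right)$)
$j{\left(Z \right)} = -19$ ($j{\left(Z \right)} = \left(-13 + \left(-3\right)^{2} + 4 \left(-3\right)\right) - 3 = \left(-13 + 9 - 12\right) - 3 = -16 - 3 = -19$)
$b{\left(l \right)} = -19$
$\left(-79 + u\right) b{\left(U{\left(5 \right)} \right)} = \left(-79 - 83\right) \left(-19\right) = \left(-162\right) \left(-19\right) = 3078$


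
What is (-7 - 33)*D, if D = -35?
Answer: 1400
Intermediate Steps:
(-7 - 33)*D = (-7 - 33)*(-35) = -40*(-35) = 1400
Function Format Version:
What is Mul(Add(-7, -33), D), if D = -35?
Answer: 1400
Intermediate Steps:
Mul(Add(-7, -33), D) = Mul(Add(-7, -33), -35) = Mul(-40, -35) = 1400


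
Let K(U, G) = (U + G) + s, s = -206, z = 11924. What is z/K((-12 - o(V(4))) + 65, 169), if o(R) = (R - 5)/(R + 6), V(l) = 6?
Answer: 143088/191 ≈ 749.15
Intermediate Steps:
o(R) = (-5 + R)/(6 + R)
K(U, G) = -206 + G + U (K(U, G) = (U + G) - 206 = (G + U) - 206 = -206 + G + U)
z/K((-12 - o(V(4))) + 65, 169) = 11924/(-206 + 169 + ((-12 - (-5 + 6)/(6 + 6)) + 65)) = 11924/(-206 + 169 + ((-12 - 1/12) + 65)) = 11924/(-206 + 169 + (-145/12 + 65)) = 11924/(-206 + 169 + 635/12) = 11924/(191/12) = 11924*(12/191) = 143088/191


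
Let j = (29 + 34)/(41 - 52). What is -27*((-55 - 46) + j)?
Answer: 31698/11 ≈ 2881.6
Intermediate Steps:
j = -63/11 (j = 63/(-11) = 63*(-1/11) = -63/11 ≈ -5.7273)
-27*((-55 - 46) + j) = -27*((-55 - 46) - 63/11) = -27*(-101 - 63/11) = -27*(-1174/11) = 31698/11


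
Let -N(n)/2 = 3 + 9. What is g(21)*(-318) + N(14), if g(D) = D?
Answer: -6702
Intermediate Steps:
N(n) = -24 (N(n) = -2*(3 + 9) = -2*12 = -24)
g(21)*(-318) + N(14) = 21*(-318) - 24 = -6678 - 24 = -6702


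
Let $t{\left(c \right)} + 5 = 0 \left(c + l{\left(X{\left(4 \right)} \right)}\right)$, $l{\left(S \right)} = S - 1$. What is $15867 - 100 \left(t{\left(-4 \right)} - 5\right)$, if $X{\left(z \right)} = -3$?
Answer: $16867$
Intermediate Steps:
$l{\left(S \right)} = -1 + S$
$t{\left(c \right)} = -5$ ($t{\left(c \right)} = -5 + 0 \left(c - 4\right) = -5 + 0 \left(-4 + c\right) = -5 + 0 = -5$)
$15867 - 100 \left(t{\left(-4 \right)} - 5\right) = 15867 - 100 \left(-5 - 5\right) = 15867 - -1000 = 15867 + 1000 = 16867$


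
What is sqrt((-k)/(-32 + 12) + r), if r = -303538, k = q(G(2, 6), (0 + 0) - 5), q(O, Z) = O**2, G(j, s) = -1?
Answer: I*sqrt(30353795)/10 ≈ 550.94*I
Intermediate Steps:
k = 1 (k = (-1)**2 = 1)
sqrt((-k)/(-32 + 12) + r) = sqrt((-1*1)/(-32 + 12) - 303538) = sqrt(-1/(-20) - 303538) = sqrt(-1*(-1/20) - 303538) = sqrt(1/20 - 303538) = sqrt(-6070759/20) = I*sqrt(30353795)/10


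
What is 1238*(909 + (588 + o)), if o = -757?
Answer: 916120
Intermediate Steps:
1238*(909 + (588 + o)) = 1238*(909 + (588 - 757)) = 1238*(909 - 169) = 1238*740 = 916120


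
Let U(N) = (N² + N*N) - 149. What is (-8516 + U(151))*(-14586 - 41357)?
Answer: -2066366591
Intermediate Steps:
U(N) = -149 + 2*N² (U(N) = (N² + N²) - 149 = 2*N² - 149 = -149 + 2*N²)
(-8516 + U(151))*(-14586 - 41357) = (-8516 + (-149 + 2*151²))*(-14586 - 41357) = (-8516 + (-149 + 2*22801))*(-55943) = (-8516 + (-149 + 45602))*(-55943) = (-8516 + 45453)*(-55943) = 36937*(-55943) = -2066366591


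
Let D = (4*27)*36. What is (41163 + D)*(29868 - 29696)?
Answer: 7748772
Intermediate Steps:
D = 3888 (D = 108*36 = 3888)
(41163 + D)*(29868 - 29696) = (41163 + 3888)*(29868 - 29696) = 45051*172 = 7748772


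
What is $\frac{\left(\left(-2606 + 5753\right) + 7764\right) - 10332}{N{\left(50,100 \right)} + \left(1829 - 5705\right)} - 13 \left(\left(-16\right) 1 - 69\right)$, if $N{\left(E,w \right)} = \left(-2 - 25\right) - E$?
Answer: $\frac{4367486}{3953} \approx 1104.9$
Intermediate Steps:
$N{\left(E,w \right)} = -27 - E$
$\frac{\left(\left(-2606 + 5753\right) + 7764\right) - 10332}{N{\left(50,100 \right)} + \left(1829 - 5705\right)} - 13 \left(\left(-16\right) 1 - 69\right) = \frac{\left(\left(-2606 + 5753\right) + 7764\right) - 10332}{\left(-27 - 50\right) + \left(1829 - 5705\right)} - 13 \left(\left(-16\right) 1 - 69\right) = \frac{\left(3147 + 7764\right) - 10332}{\left(-27 - 50\right) + \left(1829 - 5705\right)} - 13 \left(-16 - 69\right) = \frac{10911 - 10332}{-77 - 3876} - 13 \left(-85\right) = \frac{579}{-3953} - -1105 = 579 \left(- \frac{1}{3953}\right) + 1105 = - \frac{579}{3953} + 1105 = \frac{4367486}{3953}$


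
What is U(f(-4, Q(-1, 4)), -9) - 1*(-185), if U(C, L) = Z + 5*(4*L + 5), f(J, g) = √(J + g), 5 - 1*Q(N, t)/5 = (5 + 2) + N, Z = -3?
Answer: 27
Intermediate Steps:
Q(N, t) = -10 - 5*N (Q(N, t) = 25 - 5*((5 + 2) + N) = 25 - 5*(7 + N) = 25 + (-35 - 5*N) = -10 - 5*N)
U(C, L) = 22 + 20*L (U(C, L) = -3 + 5*(4*L + 5) = -3 + 5*(5 + 4*L) = -3 + (25 + 20*L) = 22 + 20*L)
U(f(-4, Q(-1, 4)), -9) - 1*(-185) = (22 + 20*(-9)) - 1*(-185) = (22 - 180) + 185 = -158 + 185 = 27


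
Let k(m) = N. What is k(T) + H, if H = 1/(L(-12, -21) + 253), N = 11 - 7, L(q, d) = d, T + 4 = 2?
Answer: 929/232 ≈ 4.0043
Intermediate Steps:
T = -2 (T = -4 + 2 = -2)
N = 4
k(m) = 4
H = 1/232 (H = 1/(-21 + 253) = 1/232 ≈ 0.0043103)
k(T) + H = 4 + 1/232 = 929/232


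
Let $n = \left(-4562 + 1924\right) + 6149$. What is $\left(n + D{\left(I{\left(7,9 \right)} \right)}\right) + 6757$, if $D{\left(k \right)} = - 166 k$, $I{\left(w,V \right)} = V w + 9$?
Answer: $-1684$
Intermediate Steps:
$I{\left(w,V \right)} = 9 + V w$
$D{\left(k \right)} = - 166 k$
$n = 3511$ ($n = -2638 + 6149 = 3511$)
$\left(n + D{\left(I{\left(7,9 \right)} \right)}\right) + 6757 = \left(3511 - 166 \left(9 + 9 \cdot 7\right)\right) + 6757 = \left(3511 - 166 \left(9 + 63\right)\right) + 6757 = \left(3511 - 11952\right) + 6757 = -8441 + 6757 = -1684$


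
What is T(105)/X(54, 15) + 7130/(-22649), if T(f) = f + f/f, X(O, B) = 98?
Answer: 851027/1109801 ≈ 0.76683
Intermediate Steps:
T(f) = 1 + f (T(f) = f + 1 = 1 + f)
T(105)/X(54, 15) + 7130/(-22649) = (1 + 105)/98 + 7130/(-22649) = 106*(1/98) + 7130*(-1/22649) = 53/49 - 7130/22649 = 851027/1109801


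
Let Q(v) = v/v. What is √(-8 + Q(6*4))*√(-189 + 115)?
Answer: -√518 ≈ -22.760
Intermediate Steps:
Q(v) = 1
√(-8 + Q(6*4))*√(-189 + 115) = √(-8 + 1)*√(-189 + 115) = √(-7)*√(-74) = (I*√7)*(I*√74) = -√518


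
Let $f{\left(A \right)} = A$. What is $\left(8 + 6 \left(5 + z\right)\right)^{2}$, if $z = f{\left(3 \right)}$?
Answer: $3136$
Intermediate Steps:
$z = 3$
$\left(8 + 6 \left(5 + z\right)\right)^{2} = \left(8 + 6 \left(5 + 3\right)\right)^{2} = \left(8 + 6 \cdot 8\right)^{2} = \left(8 + 48\right)^{2} = 56^{2} = 3136$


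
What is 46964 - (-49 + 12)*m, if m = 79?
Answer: 49887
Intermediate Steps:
46964 - (-49 + 12)*m = 46964 - (-49 + 12)*79 = 46964 - (-37)*79 = 46964 - 1*(-2923) = 46964 + 2923 = 49887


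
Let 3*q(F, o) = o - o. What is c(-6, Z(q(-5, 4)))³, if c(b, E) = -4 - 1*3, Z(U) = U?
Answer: -343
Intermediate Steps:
q(F, o) = 0 (q(F, o) = (o - o)/3 = (⅓)*0 = 0)
c(b, E) = -7 (c(b, E) = -4 - 3 = -7)
c(-6, Z(q(-5, 4)))³ = (-7)³ = -343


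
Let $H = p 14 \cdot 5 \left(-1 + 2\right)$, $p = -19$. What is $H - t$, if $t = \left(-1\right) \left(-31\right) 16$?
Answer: $-1826$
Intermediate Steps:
$t = 496$ ($t = 31 \cdot 16 = 496$)
$H = -1330$ ($H = \left(-19\right) 14 \cdot 5 \left(-1 + 2\right) = - 266 \cdot 5 \cdot 1 = \left(-266\right) 5 = -1330$)
$H - t = -1330 - 496 = -1826$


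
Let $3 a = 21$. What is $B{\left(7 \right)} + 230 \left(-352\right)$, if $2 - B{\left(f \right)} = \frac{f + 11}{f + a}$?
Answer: $- \frac{566715}{7} \approx -80959.0$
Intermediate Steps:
$a = 7$ ($a = \frac{1}{3} \cdot 21 = 7$)
$B{\left(f \right)} = 2 - \frac{11 + f}{7 + f}$ ($B{\left(f \right)} = 2 - \frac{f + 11}{f + 7} = 2 - \frac{11 + f}{7 + f}$)
$B{\left(7 \right)} + 230 \left(-352\right) = \frac{3 + 7}{7 + 7} + 230 \left(-352\right) = \frac{1}{14} \cdot 10 - 80960 = \frac{5}{7} - 80960 = - \frac{566715}{7}$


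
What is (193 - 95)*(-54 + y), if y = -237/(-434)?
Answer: -162393/31 ≈ -5238.5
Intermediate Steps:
y = 237/434 (y = -237*(-1/434) = 237/434 ≈ 0.54608)
(193 - 95)*(-54 + y) = (193 - 95)*(-54 + 237/434) = 98*(-23199/434) = -162393/31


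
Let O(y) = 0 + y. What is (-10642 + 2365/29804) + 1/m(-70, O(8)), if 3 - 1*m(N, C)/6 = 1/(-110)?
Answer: -314949961159/29595372 ≈ -10642.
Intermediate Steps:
O(y) = y
m(N, C) = 993/55 (m(N, C) = 18 - 6/(-110) = 18 - 6*(-1/110) = 18 + 3/55 = 993/55)
(-10642 + 2365/29804) + 1/m(-70, O(8)) = (-10642 + 2365/29804) + 1/(993/55) = (-10642 + 2365*(1/29804)) + 55/993 = (-10642 + 2365/29804) + 55/993 = -317171803/29804 + 55/993 = -314949961159/29595372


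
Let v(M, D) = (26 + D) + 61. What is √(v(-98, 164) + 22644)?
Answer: √22895 ≈ 151.31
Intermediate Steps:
v(M, D) = 87 + D
√(v(-98, 164) + 22644) = √((87 + 164) + 22644) = √(251 + 22644) = √22895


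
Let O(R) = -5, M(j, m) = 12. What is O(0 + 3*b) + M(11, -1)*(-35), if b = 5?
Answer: -425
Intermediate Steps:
O(0 + 3*b) + M(11, -1)*(-35) = -5 + 12*(-35) = -5 - 420 = -425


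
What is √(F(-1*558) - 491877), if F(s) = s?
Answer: 3*I*√54715 ≈ 701.74*I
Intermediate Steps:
√(F(-1*558) - 491877) = √(-1*558 - 491877) = √(-558 - 491877) = √(-492435) = 3*I*√54715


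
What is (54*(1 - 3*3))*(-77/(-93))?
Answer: -11088/31 ≈ -357.68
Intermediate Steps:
(54*(1 - 3*3))*(-77/(-93)) = (54*(1 - 9))*(-77*(-1/93)) = (54*(-8))*(77/93) = -432*77/93 = -11088/31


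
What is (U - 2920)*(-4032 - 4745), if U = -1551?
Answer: 39241967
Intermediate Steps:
(U - 2920)*(-4032 - 4745) = (-1551 - 2920)*(-4032 - 4745) = -4471*(-8777) = 39241967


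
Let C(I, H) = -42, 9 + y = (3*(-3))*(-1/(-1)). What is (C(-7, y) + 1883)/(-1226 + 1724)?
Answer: 1841/498 ≈ 3.6968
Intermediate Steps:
y = -18 (y = -9 + (3*(-3))*(-1/(-1)) = -9 - (-9)*(-1) = -9 - 9*1 = -9 - 9 = -18)
(C(-7, y) + 1883)/(-1226 + 1724) = (-42 + 1883)/(-1226 + 1724) = 1841/498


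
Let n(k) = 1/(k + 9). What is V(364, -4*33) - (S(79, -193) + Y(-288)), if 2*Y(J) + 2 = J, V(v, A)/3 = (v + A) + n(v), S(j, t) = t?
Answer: 385685/373 ≈ 1034.0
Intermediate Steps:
n(k) = 1/(9 + k)
V(v, A) = 3*A + 3*v + 3/(9 + v) (V(v, A) = 3*((v + A) + 1/(9 + v)) = 3*((A + v) + 1/(9 + v)) = 3*(A + v + 1/(9 + v)) = 3*A + 3*v + 3/(9 + v))
Y(J) = -1 + J/2
V(364, -4*33) - (S(79, -193) + Y(-288)) = 3*(1 + (9 + 364)*(-4*33 + 364))/(9 + 364) - (-193 + (-1 + (1/2)*(-288))) = 3*(1 + 373*(-132 + 364))/373 - (-193 + (-1 - 144)) = 3*(1/373)*(1 + 373*232) - (-193 - 145) = 3*(1/373)*(1 + 86536) - 1*(-338) = 3*(1/373)*86537 + 338 = 259611/373 + 338 = 385685/373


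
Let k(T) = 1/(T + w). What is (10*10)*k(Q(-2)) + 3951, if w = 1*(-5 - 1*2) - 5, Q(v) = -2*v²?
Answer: 3946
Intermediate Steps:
w = -12 (w = 1*(-5 - 2) - 5 = 1*(-7) - 5 = -7 - 5 = -12)
k(T) = 1/(-12 + T) (k(T) = 1/(T - 12) = 1/(-12 + T))
(10*10)*k(Q(-2)) + 3951 = (10*10)/(-12 - 2*(-2)²) + 3951 = 100/(-12 - 2*4) + 3951 = 100/(-12 - 8) + 3951 = 100/(-20) + 3951 = 100*(-1/20) + 3951 = -5 + 3951 = 3946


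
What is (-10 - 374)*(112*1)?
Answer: -43008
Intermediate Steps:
(-10 - 374)*(112*1) = -384*112 = -43008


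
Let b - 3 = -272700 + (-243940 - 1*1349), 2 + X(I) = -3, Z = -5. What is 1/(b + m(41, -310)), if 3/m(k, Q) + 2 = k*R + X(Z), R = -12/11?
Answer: -569/294734067 ≈ -1.9306e-6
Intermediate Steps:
R = -12/11 (R = -12*1/11 = -12/11 ≈ -1.0909)
X(I) = -5 (X(I) = -2 - 3 = -5)
m(k, Q) = 3/(-7 - 12*k/11) (m(k, Q) = 3/(-2 + (k*(-12/11) - 5)) = 3/(-2 + (-12*k/11 - 5)) = 3/(-2 + (-5 - 12*k/11)) = 3/(-7 - 12*k/11))
b = -517986 (b = 3 + (-272700 + (-243940 - 1*1349)) = 3 + (-272700 + (-243940 - 1349)) = 3 + (-272700 - 245289) = 3 - 517989 = -517986)
1/(b + m(41, -310)) = 1/(-517986 - 33/(77 + 12*41)) = 1/(-517986 - 33/(77 + 492)) = 1/(-517986 - 33/569) = 1/(-294734067/569) = -569/294734067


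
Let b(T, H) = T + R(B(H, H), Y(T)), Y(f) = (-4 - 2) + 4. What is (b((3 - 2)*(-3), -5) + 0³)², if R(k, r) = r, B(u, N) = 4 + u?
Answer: 25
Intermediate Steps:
Y(f) = -2 (Y(f) = -6 + 4 = -2)
b(T, H) = -2 + T (b(T, H) = T - 2 = -2 + T)
(b((3 - 2)*(-3), -5) + 0³)² = ((-2 + (3 - 2)*(-3)) + 0³)² = ((-2 + 1*(-3)) + 0)² = ((-2 - 3) + 0)² = (-5 + 0)² = (-5)² = 25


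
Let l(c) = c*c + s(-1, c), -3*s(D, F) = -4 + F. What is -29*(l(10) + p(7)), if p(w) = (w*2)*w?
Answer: -5684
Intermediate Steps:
s(D, F) = 4/3 - F/3 (s(D, F) = -(-4 + F)/3 = 4/3 - F/3)
p(w) = 2*w² (p(w) = (2*w)*w = 2*w²)
l(c) = 4/3 + c² - c/3 (l(c) = c*c + (4/3 - c/3) = c² + (4/3 - c/3) = 4/3 + c² - c/3)
-29*(l(10) + p(7)) = -29*((4/3 + 10² - ⅓*10) + 2*7²) = -29*((4/3 + 100 - 10/3) + 2*49) = -29*(98 + 98) = -29*196 = -5684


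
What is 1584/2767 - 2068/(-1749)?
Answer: 772052/439953 ≈ 1.7549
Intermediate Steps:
1584/2767 - 2068/(-1749) = 1584*(1/2767) - 2068*(-1/1749) = 1584/2767 + 188/159 = 772052/439953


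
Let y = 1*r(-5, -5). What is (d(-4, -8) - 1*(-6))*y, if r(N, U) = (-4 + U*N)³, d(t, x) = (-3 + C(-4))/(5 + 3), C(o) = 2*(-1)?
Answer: 398223/8 ≈ 49778.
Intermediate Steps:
C(o) = -2
d(t, x) = -5/8 (d(t, x) = (-3 - 2)/(5 + 3) = -5/8)
r(N, U) = (-4 + N*U)³
y = 9261 (y = 1*(-4 - 5*(-5))³ = 1*(-4 + 25)³ = 1*21³ = 1*9261 = 9261)
(d(-4, -8) - 1*(-6))*y = (-5/8 - 1*(-6))*9261 = (-5/8 + 6)*9261 = (43/8)*9261 = 398223/8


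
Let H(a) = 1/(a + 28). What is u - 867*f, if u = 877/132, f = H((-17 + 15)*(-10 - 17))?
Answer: -21265/5412 ≈ -3.9292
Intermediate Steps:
H(a) = 1/(28 + a)
f = 1/82 (f = 1/(28 + (-17 + 15)*(-10 - 17)) = 1/(28 - 2*(-27)) = 1/(28 + 54) = 1/82 ≈ 0.012195)
u = 877/132 (u = 877*(1/132) = 877/132 ≈ 6.6439)
u - 867*f = 877/132 - 867*1/82 = 877/132 - 867/82 = -21265/5412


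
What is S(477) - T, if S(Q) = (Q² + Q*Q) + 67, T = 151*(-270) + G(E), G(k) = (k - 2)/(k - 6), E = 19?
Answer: 6446618/13 ≈ 4.9589e+5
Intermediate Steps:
G(k) = (-2 + k)/(-6 + k)
T = -529993/13 (T = 151*(-270) + (-2 + 19)/(-6 + 19) = -40770 + 17/13 = -529993/13 ≈ -40769.)
S(Q) = 67 + 2*Q² (S(Q) = (Q² + Q²) + 67 = 2*Q² + 67 = 67 + 2*Q²)
S(477) - T = (67 + 2*477²) - 1*(-529993/13) = (67 + 2*227529) + 529993/13 = (67 + 455058) + 529993/13 = 455125 + 529993/13 = 6446618/13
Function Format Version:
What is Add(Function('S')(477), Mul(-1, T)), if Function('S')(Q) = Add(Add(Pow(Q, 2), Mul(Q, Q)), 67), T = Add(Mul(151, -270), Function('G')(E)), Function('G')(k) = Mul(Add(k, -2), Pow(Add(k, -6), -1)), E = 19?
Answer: Rational(6446618, 13) ≈ 4.9589e+5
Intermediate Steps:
Function('G')(k) = Mul(Pow(Add(-6, k), -1), Add(-2, k)) (Function('G')(k) = Mul(Add(-2, k), Pow(Add(-6, k), -1)) = Mul(Pow(Add(-6, k), -1), Add(-2, k)))
T = Rational(-529993, 13) (T = Add(Mul(151, -270), Mul(Pow(Add(-6, 19), -1), Add(-2, 19))) = Add(-40770, Mul(Pow(13, -1), 17)) = Add(-40770, Mul(Rational(1, 13), 17)) = Add(-40770, Rational(17, 13)) = Rational(-529993, 13) ≈ -40769.)
Function('S')(Q) = Add(67, Mul(2, Pow(Q, 2))) (Function('S')(Q) = Add(Add(Pow(Q, 2), Pow(Q, 2)), 67) = Add(Mul(2, Pow(Q, 2)), 67) = Add(67, Mul(2, Pow(Q, 2))))
Add(Function('S')(477), Mul(-1, T)) = Add(Add(67, Mul(2, Pow(477, 2))), Mul(-1, Rational(-529993, 13))) = Add(Add(67, Mul(2, 227529)), Rational(529993, 13)) = Add(Add(67, 455058), Rational(529993, 13)) = Add(455125, Rational(529993, 13)) = Rational(6446618, 13)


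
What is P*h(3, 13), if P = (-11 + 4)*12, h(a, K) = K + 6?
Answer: -1596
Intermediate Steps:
h(a, K) = 6 + K
P = -84 (P = -7*12 = -84)
P*h(3, 13) = -84*(6 + 13) = -84*19 = -1596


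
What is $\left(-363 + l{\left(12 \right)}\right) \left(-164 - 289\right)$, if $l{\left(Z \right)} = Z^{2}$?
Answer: $99207$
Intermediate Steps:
$\left(-363 + l{\left(12 \right)}\right) \left(-164 - 289\right) = \left(-363 + 12^{2}\right) \left(-164 - 289\right) = \left(-363 + 144\right) \left(-453\right) = \left(-219\right) \left(-453\right) = 99207$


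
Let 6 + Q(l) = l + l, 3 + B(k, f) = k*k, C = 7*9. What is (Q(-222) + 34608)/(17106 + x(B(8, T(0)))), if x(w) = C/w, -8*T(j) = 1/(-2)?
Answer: 694546/347843 ≈ 1.9967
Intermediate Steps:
T(j) = 1/16 (T(j) = -⅛/(-2) = -⅛*(-½) = 1/16)
C = 63
B(k, f) = -3 + k² (B(k, f) = -3 + k*k = -3 + k²)
Q(l) = -6 + 2*l (Q(l) = -6 + (l + l) = -6 + 2*l)
x(w) = 63/w
(Q(-222) + 34608)/(17106 + x(B(8, T(0)))) = ((-6 + 2*(-222)) + 34608)/(17106 + 63/(-3 + 8²)) = ((-6 - 444) + 34608)/(17106 + 63/(-3 + 64)) = (-450 + 34608)/(17106 + 63/61) = 34158/(17106 + 63*(1/61)) = 34158/(17106 + 63/61) = 34158/(1043529/61) = 34158*(61/1043529) = 694546/347843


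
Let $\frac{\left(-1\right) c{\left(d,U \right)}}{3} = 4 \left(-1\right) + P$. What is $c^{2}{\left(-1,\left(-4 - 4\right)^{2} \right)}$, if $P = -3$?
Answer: $441$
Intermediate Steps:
$c{\left(d,U \right)} = 21$ ($c{\left(d,U \right)} = - 3 \left(4 \left(-1\right) - 3\right) = - 3 \left(-4 - 3\right) = \left(-3\right) \left(-7\right) = 21$)
$c^{2}{\left(-1,\left(-4 - 4\right)^{2} \right)} = 21^{2} = 441$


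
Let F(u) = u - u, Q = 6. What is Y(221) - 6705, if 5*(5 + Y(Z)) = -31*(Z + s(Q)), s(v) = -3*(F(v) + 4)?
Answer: -40029/5 ≈ -8005.8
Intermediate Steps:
F(u) = 0
s(v) = -12 (s(v) = -3*(0 + 4) = -3*4 = -12)
Y(Z) = 347/5 - 31*Z/5 (Y(Z) = -5 + (-31*(Z - 12))/5 = -5 + (-31*(-12 + Z))/5 = -5 + (372 - 31*Z)/5 = -5 + (372/5 - 31*Z/5) = 347/5 - 31*Z/5)
Y(221) - 6705 = (347/5 - 31/5*221) - 6705 = (347/5 - 6851/5) - 6705 = -6504/5 - 6705 = -40029/5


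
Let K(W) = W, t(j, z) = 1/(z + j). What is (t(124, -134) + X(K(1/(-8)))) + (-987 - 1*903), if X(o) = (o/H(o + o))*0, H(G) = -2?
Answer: -18901/10 ≈ -1890.1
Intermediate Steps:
t(j, z) = 1/(j + z)
X(o) = 0 (X(o) = (o/(-2))*0 = (o*(-1/2))*0 = -o/2*0 = 0)
(t(124, -134) + X(K(1/(-8)))) + (-987 - 1*903) = (1/(124 - 134) + 0) + (-987 - 1*903) = (1/(-10) + 0) + (-987 - 903) = (-1/10 + 0) - 1890 = -1/10 - 1890 = -18901/10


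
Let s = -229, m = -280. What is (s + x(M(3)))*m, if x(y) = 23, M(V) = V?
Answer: 57680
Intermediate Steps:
(s + x(M(3)))*m = (-229 + 23)*(-280) = -206*(-280) = 57680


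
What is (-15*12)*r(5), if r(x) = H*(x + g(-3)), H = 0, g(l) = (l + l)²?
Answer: 0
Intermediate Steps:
g(l) = 4*l² (g(l) = (2*l)² = 4*l²)
r(x) = 0 (r(x) = 0*(x + 4*(-3)²) = 0*(x + 4*9) = 0*(x + 36) = 0*(36 + x) = 0)
(-15*12)*r(5) = -15*12*0 = -180*0 = 0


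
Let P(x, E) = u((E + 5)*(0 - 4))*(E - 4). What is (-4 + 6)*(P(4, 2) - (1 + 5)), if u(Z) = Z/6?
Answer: 20/3 ≈ 6.6667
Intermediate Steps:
u(Z) = Z/6 (u(Z) = Z*(⅙) = Z/6)
P(x, E) = (-4 + E)*(-10/3 - 2*E/3) (P(x, E) = (((E + 5)*(0 - 4))/6)*(E - 4) = (((5 + E)*(-4))/6)*(-4 + E) = ((-20 - 4*E)/6)*(-4 + E) = (-10/3 - 2*E/3)*(-4 + E) = (-4 + E)*(-10/3 - 2*E/3))
(-4 + 6)*(P(4, 2) - (1 + 5)) = (-4 + 6)*(-2*(-4 + 2)*(5 + 2)/3 - (1 + 5)) = 2*(-⅔*(-2)*7 - 1*6) = 2*(28/3 - 6) = 2*(10/3) = 20/3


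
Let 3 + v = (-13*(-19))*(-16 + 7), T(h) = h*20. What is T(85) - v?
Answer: 3926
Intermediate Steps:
T(h) = 20*h
v = -2226 (v = -3 + (-13*(-19))*(-16 + 7) = -3 + 247*(-9) = -3 - 2223 = -2226)
T(85) - v = 20*85 - 1*(-2226) = 1700 + 2226 = 3926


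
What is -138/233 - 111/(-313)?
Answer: -17331/72929 ≈ -0.23764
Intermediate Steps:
-138/233 - 111/(-313) = -138*1/233 - 111*(-1/313) = -138/233 + 111/313 = -17331/72929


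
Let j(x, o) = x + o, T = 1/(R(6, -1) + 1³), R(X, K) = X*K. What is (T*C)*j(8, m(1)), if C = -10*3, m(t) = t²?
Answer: 54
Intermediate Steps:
R(X, K) = K*X
C = -30
T = -⅕ (T = 1/(-1*6 + 1³) = 1/(-6 + 1) = 1/(-5) = -⅕ ≈ -0.20000)
j(x, o) = o + x
(T*C)*j(8, m(1)) = (-⅕*(-30))*(1² + 8) = 6*(1 + 8) = 6*9 = 54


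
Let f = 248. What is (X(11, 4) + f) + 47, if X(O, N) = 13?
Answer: 308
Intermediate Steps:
(X(11, 4) + f) + 47 = (13 + 248) + 47 = 261 + 47 = 308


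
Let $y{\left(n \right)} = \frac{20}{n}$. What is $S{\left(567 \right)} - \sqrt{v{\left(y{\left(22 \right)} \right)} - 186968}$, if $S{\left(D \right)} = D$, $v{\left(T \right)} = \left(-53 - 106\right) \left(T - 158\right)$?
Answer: $567 - \frac{38 i \sqrt{13574}}{11} \approx 567.0 - 402.48 i$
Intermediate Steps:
$v{\left(T \right)} = 25122 - 159 T$ ($v{\left(T \right)} = - 159 \left(-158 + T\right) = 25122 - 159 T$)
$S{\left(567 \right)} - \sqrt{v{\left(y{\left(22 \right)} \right)} - 186968} = 567 - \sqrt{\left(25122 - 159 \cdot \frac{20}{22}\right) - 186968} = 567 - \sqrt{\left(25122 - 159 \cdot 20 \cdot \frac{1}{22}\right) - 186968} = 567 - \sqrt{\left(25122 - \frac{1590}{11}\right) - 186968} = 567 - \sqrt{\frac{274752}{11} - 186968} = 567 - \sqrt{- \frac{1781896}{11}} = 567 - \frac{38 i \sqrt{13574}}{11}$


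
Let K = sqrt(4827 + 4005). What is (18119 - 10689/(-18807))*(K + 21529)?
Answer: 2445512996646/6269 + 908732592*sqrt(138)/6269 ≈ 3.9180e+8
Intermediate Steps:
K = 8*sqrt(138) (K = sqrt(8832) = 8*sqrt(138) ≈ 93.979)
(18119 - 10689/(-18807))*(K + 21529) = (18119 - 10689/(-18807))*(8*sqrt(138) + 21529) = (18119 - 10689*(-1/18807))*(21529 + 8*sqrt(138)) = (18119 + 3563/6269)*(21529 + 8*sqrt(138)) = 113591574*(21529 + 8*sqrt(138))/6269 = 2445512996646/6269 + 908732592*sqrt(138)/6269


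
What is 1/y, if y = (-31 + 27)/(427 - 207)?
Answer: -55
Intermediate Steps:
y = -1/55 (y = -4/220 = -4*1/220 = -1/55 ≈ -0.018182)
1/y = 1/(-1/55) = -55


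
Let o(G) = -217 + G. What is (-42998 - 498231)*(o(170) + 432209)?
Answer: -233898607098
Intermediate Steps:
(-42998 - 498231)*(o(170) + 432209) = (-42998 - 498231)*((-217 + 170) + 432209) = -541229*(-47 + 432209) = -541229*432162 = -233898607098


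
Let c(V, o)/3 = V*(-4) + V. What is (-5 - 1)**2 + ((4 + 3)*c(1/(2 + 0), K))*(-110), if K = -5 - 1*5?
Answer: 3501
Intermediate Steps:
K = -10 (K = -5 - 5 = -10)
c(V, o) = -9*V (c(V, o) = 3*(V*(-4) + V) = 3*(-4*V + V) = 3*(-3*V) = -9*V)
(-5 - 1)**2 + ((4 + 3)*c(1/(2 + 0), K))*(-110) = (-5 - 1)**2 + ((4 + 3)*(-9/(2 + 0)))*(-110) = (-6)**2 + (7*(-9/2))*(-110) = 36 + (7*(-9*1/2))*(-110) = 36 + (7*(-9/2))*(-110) = 36 - 63/2*(-110) = 36 + 3465 = 3501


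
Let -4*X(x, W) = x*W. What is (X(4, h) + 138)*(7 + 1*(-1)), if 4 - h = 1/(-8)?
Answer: 3213/4 ≈ 803.25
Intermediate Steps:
h = 33/8 (h = 4 - 1/(-8) = 4 - 1*(-⅛) = 4 + ⅛ = 33/8 ≈ 4.1250)
X(x, W) = -W*x/4 (X(x, W) = -x*W/4 = -W*x/4)
(X(4, h) + 138)*(7 + 1*(-1)) = (-¼*33/8*4 + 138)*(7 + 1*(-1)) = (-33/8 + 138)*(7 - 1) = (1071/8)*6 = 3213/4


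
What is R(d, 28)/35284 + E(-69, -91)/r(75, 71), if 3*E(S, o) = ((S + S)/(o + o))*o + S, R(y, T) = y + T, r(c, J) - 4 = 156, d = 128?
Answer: -199763/705680 ≈ -0.28308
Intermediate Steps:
r(c, J) = 160 (r(c, J) = 4 + 156 = 160)
R(y, T) = T + y
E(S, o) = 2*S/3 (E(S, o) = (((S + S)/(o + o))*o + S)/3 = (((2*S)/((2*o)))*o + S)/3 = (((2*S)*(1/(2*o)))*o + S)/3 = ((S/o)*o + S)/3 = (S + S)/3 = (2*S)/3 = 2*S/3)
R(d, 28)/35284 + E(-69, -91)/r(75, 71) = (28 + 128)/35284 + ((⅔)*(-69))/160 = 156*(1/35284) - 46*1/160 = 39/8821 - 23/80 = -199763/705680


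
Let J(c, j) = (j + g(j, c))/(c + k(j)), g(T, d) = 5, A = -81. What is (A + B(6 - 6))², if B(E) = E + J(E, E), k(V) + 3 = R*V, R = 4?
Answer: 61504/9 ≈ 6833.8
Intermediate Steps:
k(V) = -3 + 4*V
J(c, j) = (5 + j)/(-3 + c + 4*j) (J(c, j) = (j + 5)/(c + (-3 + 4*j)) = (5 + j)/(-3 + c + 4*j))
B(E) = E + (5 + E)/(-3 + 5*E) (B(E) = E + (5 + E)/(-3 + E + 4*E) = E + (5 + E)/(-3 + 5*E))
(A + B(6 - 6))² = (-81 + (5 + (6 - 6) + (6 - 6)*(-3 + 5*(6 - 6)))/(-3 + 5*(6 - 6)))² = (-81 + (5 + 0 + 0*(-3 + 5*0))/(-3 + 5*0))² = (-81 + (5 + 0 + 0*(-3 + 0))/(-3 + 0))² = (-81 + (5 + 0 + 0*(-3))/(-3))² = (-81 - (5 + 0 + 0)/3)² = (-81 - ⅓*5)² = (-81 - 5/3)² = (-248/3)² = 61504/9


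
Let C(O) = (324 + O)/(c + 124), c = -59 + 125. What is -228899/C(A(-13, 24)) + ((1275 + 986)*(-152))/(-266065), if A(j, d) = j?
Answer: -11571275480658/82746215 ≈ -1.3984e+5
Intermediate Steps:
c = 66
C(O) = 162/95 + O/190 (C(O) = (324 + O)/(66 + 124) = (324 + O)/190 = (324 + O)*(1/190) = 162/95 + O/190)
-228899/C(A(-13, 24)) + ((1275 + 986)*(-152))/(-266065) = -228899/(162/95 + (1/190)*(-13)) + ((1275 + 986)*(-152))/(-266065) = -228899/(162/95 - 13/190) + (2261*(-152))*(-1/266065) = -228899/311/190 - 343672*(-1/266065) = -228899*190/311 + 343672/266065 = -43490810/311 + 343672/266065 = -11571275480658/82746215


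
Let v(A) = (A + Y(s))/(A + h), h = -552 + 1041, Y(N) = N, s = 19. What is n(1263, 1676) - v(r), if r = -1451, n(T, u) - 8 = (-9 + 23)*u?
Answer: 11289316/481 ≈ 23471.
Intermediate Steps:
n(T, u) = 8 + 14*u (n(T, u) = 8 + (-9 + 23)*u = 8 + 14*u)
h = 489
v(A) = (19 + A)/(489 + A) (v(A) = (A + 19)/(A + 489) = (19 + A)/(489 + A))
n(1263, 1676) - v(r) = (8 + 14*1676) - (19 - 1451)/(489 - 1451) = (8 + 23464) - (-1432)/(-962) = 23472 - (-1)*(-1432)/962 = 23472 - 1*716/481 = 23472 - 716/481 = 11289316/481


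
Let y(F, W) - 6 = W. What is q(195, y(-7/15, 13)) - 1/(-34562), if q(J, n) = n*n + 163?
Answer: 18110489/34562 ≈ 524.00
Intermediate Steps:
y(F, W) = 6 + W
q(J, n) = 163 + n² (q(J, n) = n² + 163 = 163 + n²)
q(195, y(-7/15, 13)) - 1/(-34562) = (163 + (6 + 13)²) - 1/(-34562) = (163 + 19²) - 1*(-1/34562) = (163 + 361) + 1/34562 = 524 + 1/34562 = 18110489/34562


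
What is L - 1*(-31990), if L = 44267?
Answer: 76257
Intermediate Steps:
L - 1*(-31990) = 44267 - 1*(-31990) = 44267 + 31990 = 76257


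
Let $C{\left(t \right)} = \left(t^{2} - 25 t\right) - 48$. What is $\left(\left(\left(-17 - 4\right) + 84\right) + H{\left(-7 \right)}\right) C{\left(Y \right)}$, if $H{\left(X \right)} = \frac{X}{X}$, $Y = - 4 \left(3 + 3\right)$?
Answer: $72192$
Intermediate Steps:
$Y = -24$ ($Y = \left(-4\right) 6 = -24$)
$H{\left(X \right)} = 1$
$C{\left(t \right)} = -48 + t^{2} - 25 t$
$\left(\left(\left(-17 - 4\right) + 84\right) + H{\left(-7 \right)}\right) C{\left(Y \right)} = \left(\left(\left(-17 - 4\right) + 84\right) + 1\right) \left(-48 + \left(-24\right)^{2} - -600\right) = \left(\left(\left(-17 - 4\right) + 84\right) + 1\right) \left(-48 + 576 + 600\right) = \left(\left(-21 + 84\right) + 1\right) 1128 = \left(63 + 1\right) 1128 = 64 \cdot 1128 = 72192$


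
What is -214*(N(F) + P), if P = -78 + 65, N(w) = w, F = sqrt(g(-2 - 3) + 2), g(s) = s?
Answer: 2782 - 214*I*sqrt(3) ≈ 2782.0 - 370.66*I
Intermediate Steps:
F = I*sqrt(3) (F = sqrt((-2 - 3) + 2) = sqrt(-5 + 2) = sqrt(-3) = I*sqrt(3) ≈ 1.732*I)
P = -13
-214*(N(F) + P) = -214*(I*sqrt(3) - 13) = -214*(-13 + I*sqrt(3)) = 2782 - 214*I*sqrt(3)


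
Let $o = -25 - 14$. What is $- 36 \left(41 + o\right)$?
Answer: $-72$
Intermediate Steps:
$o = -39$ ($o = -25 - 14 = -39$)
$- 36 \left(41 + o\right) = - 36 \left(41 - 39\right) = \left(-36\right) 2 = -72$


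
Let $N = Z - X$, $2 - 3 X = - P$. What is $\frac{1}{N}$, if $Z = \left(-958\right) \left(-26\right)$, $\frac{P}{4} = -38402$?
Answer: $\frac{1}{76110} \approx 1.3139 \cdot 10^{-5}$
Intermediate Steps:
$P = -153608$ ($P = 4 \left(-38402\right) = -153608$)
$X = -51202$ ($X = \frac{2}{3} - \frac{\left(-1\right) \left(-153608\right)}{3} = \frac{2}{3} - \frac{153608}{3} = -51202$)
$Z = 24908$
$N = 76110$ ($N = 24908 - -51202 = 24908 + 51202 = 76110$)
$\frac{1}{N} = \frac{1}{76110}$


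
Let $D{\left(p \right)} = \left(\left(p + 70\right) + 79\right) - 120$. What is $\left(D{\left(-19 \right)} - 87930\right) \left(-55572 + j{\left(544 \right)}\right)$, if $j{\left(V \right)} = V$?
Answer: $4838061760$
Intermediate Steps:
$D{\left(p \right)} = 29 + p$ ($D{\left(p \right)} = \left(\left(70 + p\right) + 79\right) - 120 = \left(149 + p\right) - 120 = 29 + p$)
$\left(D{\left(-19 \right)} - 87930\right) \left(-55572 + j{\left(544 \right)}\right) = \left(\left(29 - 19\right) - 87930\right) \left(-55572 + 544\right) = \left(10 - 87930\right) \left(-55028\right) = \left(-87920\right) \left(-55028\right) = 4838061760$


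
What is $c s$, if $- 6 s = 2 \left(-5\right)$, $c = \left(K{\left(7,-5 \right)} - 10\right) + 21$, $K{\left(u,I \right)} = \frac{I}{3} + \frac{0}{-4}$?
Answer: $\frac{140}{9} \approx 15.556$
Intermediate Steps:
$K{\left(u,I \right)} = \frac{I}{3}$ ($K{\left(u,I \right)} = I \frac{1}{3} + 0 \left(- \frac{1}{4}\right) = \frac{I}{3} + 0 = \frac{I}{3}$)
$c = \frac{28}{3}$ ($c = \left(\frac{1}{3} \left(-5\right) - 10\right) + 21 = \left(- \frac{5}{3} - 10\right) + 21 = - \frac{35}{3} + 21 = \frac{28}{3} \approx 9.3333$)
$s = \frac{5}{3}$ ($s = - \frac{2 \left(-5\right)}{6} = \left(- \frac{1}{6}\right) \left(-10\right) = \frac{5}{3} \approx 1.6667$)
$c s = \frac{28}{3} \cdot \frac{5}{3} = \frac{140}{9}$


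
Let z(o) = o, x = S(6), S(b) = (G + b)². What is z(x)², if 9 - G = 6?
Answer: 6561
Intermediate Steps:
G = 3 (G = 9 - 1*6 = 9 - 6 = 3)
S(b) = (3 + b)²
x = 81 (x = (3 + 6)² = 9² = 81)
z(x)² = 81² = 6561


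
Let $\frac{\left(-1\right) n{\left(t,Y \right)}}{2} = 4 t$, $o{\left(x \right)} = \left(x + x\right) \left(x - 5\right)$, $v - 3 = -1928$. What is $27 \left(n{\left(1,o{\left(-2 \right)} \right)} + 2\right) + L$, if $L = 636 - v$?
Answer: $2399$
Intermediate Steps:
$v = -1925$ ($v = 3 - 1928 = -1925$)
$o{\left(x \right)} = 2 x \left(-5 + x\right)$
$n{\left(t,Y \right)} = - 8 t$ ($n{\left(t,Y \right)} = - 2 \cdot 4 t = - 8 t$)
$L = 2561$ ($L = 636 - -1925 = 636 + 1925 = 2561$)
$27 \left(n{\left(1,o{\left(-2 \right)} \right)} + 2\right) + L = 27 \left(\left(-8\right) 1 + 2\right) + 2561 = 27 \left(-8 + 2\right) + 2561 = 27 \left(-6\right) + 2561 = -162 + 2561 = 2399$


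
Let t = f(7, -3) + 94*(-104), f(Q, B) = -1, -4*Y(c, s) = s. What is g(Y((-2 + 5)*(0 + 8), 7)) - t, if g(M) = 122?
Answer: 9899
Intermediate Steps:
Y(c, s) = -s/4
t = -9777 (t = -1 + 94*(-104) = -1 - 9776 = -9777)
g(Y((-2 + 5)*(0 + 8), 7)) - t = 122 - 1*(-9777) = 122 + 9777 = 9899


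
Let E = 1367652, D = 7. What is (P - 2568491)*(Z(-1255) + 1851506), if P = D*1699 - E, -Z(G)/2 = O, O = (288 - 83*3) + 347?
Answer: -7262742899500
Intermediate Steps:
O = 386 (O = (288 - 249) + 347 = 39 + 347 = 386)
Z(G) = -772 (Z(G) = -2*386 = -772)
P = -1355759 (P = 7*1699 - 1*1367652 = 11893 - 1367652 = -1355759)
(P - 2568491)*(Z(-1255) + 1851506) = (-1355759 - 2568491)*(-772 + 1851506) = -3924250*1850734 = -7262742899500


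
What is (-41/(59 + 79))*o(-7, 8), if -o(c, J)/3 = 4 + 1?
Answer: 205/46 ≈ 4.4565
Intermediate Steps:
o(c, J) = -15 (o(c, J) = -3*(4 + 1) = -3*5 = -15)
(-41/(59 + 79))*o(-7, 8) = -41/(59 + 79)*(-15) = -41/138*(-15) = 205/46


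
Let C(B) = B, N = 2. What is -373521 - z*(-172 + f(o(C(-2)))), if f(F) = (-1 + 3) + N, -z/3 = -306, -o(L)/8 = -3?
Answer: -219297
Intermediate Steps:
o(L) = 24 (o(L) = -8*(-3) = 24)
z = 918 (z = -3*(-306) = 918)
f(F) = 4 (f(F) = (-1 + 3) + 2 = 2 + 2 = 4)
-373521 - z*(-172 + f(o(C(-2)))) = -373521 - 918*(-172 + 4) = -373521 - 918*(-168) = -373521 - 1*(-154224) = -373521 + 154224 = -219297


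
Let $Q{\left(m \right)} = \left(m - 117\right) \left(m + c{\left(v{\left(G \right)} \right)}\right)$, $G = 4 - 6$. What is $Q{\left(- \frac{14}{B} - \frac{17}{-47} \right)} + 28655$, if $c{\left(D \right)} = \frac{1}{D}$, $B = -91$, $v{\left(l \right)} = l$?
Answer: $\frac{10696837121}{373321} \approx 28653.0$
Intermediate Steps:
$G = -2$ ($G = 4 - 6 = -2$)
$Q{\left(m \right)} = \left(-117 + m\right) \left(- \frac{1}{2} + m\right)$ ($Q{\left(m \right)} = \left(m - 117\right) \left(m + \frac{1}{-2}\right) = \left(-117 + m\right) \left(m - \frac{1}{2}\right) = \left(-117 + m\right) \left(- \frac{1}{2} + m\right)$)
$Q{\left(- \frac{14}{B} - \frac{17}{-47} \right)} + 28655 = \left(\frac{117}{2} + \left(- \frac{14}{-91} - \frac{17}{-47}\right)^{2} - \frac{235 \left(- \frac{14}{-91} - \frac{17}{-47}\right)}{2}\right) + 28655 = \left(\frac{117}{2} + \left(\left(-14\right) \left(- \frac{1}{91}\right) - - \frac{17}{47}\right)^{2} - \frac{235 \left(\left(-14\right) \left(- \frac{1}{91}\right) - - \frac{17}{47}\right)}{2}\right) + 28655 = \left(\frac{117}{2} + \left(\frac{2}{13} + \frac{17}{47}\right)^{2} - \frac{235 \left(\frac{2}{13} + \frac{17}{47}\right)}{2}\right) + 28655 = \left(\frac{117}{2} + \left(\frac{315}{611}\right)^{2} - \frac{1575}{26}\right) + 28655 = \left(\frac{117}{2} + \frac{99225}{373321} - \frac{1575}{26}\right) + 28655 = - \frac{676134}{373321} + 28655 = \frac{10696837121}{373321}$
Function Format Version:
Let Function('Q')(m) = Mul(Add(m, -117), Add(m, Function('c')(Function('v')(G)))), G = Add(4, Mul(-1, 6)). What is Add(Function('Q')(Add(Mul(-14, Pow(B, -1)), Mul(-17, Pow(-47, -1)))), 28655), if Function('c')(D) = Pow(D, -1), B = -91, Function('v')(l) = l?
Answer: Rational(10696837121, 373321) ≈ 28653.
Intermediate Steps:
G = -2 (G = Add(4, -6) = -2)
Function('Q')(m) = Mul(Add(-117, m), Add(Rational(-1, 2), m)) (Function('Q')(m) = Mul(Add(m, -117), Add(m, Pow(-2, -1))) = Mul(Add(-117, m), Add(m, Rational(-1, 2))) = Mul(Add(-117, m), Add(Rational(-1, 2), m)))
Add(Function('Q')(Add(Mul(-14, Pow(B, -1)), Mul(-17, Pow(-47, -1)))), 28655) = Add(Add(Rational(117, 2), Pow(Add(Mul(-14, Pow(-91, -1)), Mul(-17, Pow(-47, -1))), 2), Mul(Rational(-235, 2), Add(Mul(-14, Pow(-91, -1)), Mul(-17, Pow(-47, -1))))), 28655) = Add(Add(Rational(117, 2), Pow(Add(Mul(-14, Rational(-1, 91)), Mul(-17, Rational(-1, 47))), 2), Mul(Rational(-235, 2), Add(Mul(-14, Rational(-1, 91)), Mul(-17, Rational(-1, 47))))), 28655) = Add(Add(Rational(117, 2), Pow(Add(Rational(2, 13), Rational(17, 47)), 2), Mul(Rational(-235, 2), Add(Rational(2, 13), Rational(17, 47)))), 28655) = Add(Add(Rational(117, 2), Pow(Rational(315, 611), 2), Mul(Rational(-235, 2), Rational(315, 611))), 28655) = Add(Add(Rational(117, 2), Rational(99225, 373321), Rational(-1575, 26)), 28655) = Add(Rational(-676134, 373321), 28655) = Rational(10696837121, 373321)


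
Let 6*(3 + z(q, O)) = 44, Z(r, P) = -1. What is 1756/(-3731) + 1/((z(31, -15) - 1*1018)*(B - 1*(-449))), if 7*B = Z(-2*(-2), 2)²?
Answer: -5596341925/11890577608 ≈ -0.47065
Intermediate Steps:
z(q, O) = 13/3 (z(q, O) = -3 + (⅙)*44 = -3 + 22/3 = 13/3)
B = ⅐ (B = (⅐)*(-1)² = (⅐)*1 = ⅐ ≈ 0.14286)
1756/(-3731) + 1/((z(31, -15) - 1*1018)*(B - 1*(-449))) = 1756/(-3731) + 1/((13/3 - 1*1018)*(⅐ - 1*(-449))) = 1756*(-1/3731) + 1/((13/3 - 1018)*(⅐ + 449)) = -1756/3731 + 1/((-3041/3)*(3144/7)) = -1756/3731 - 3/3041*7/3144 = -1756/3731 - 7/3186968 = -5596341925/11890577608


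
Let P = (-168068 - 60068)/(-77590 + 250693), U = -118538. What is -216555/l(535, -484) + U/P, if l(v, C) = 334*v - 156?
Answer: 915835085260899/10182508156 ≈ 89942.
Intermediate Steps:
l(v, C) = -156 + 334*v
P = -228136/173103 ≈ -1.3179
-216555/l(535, -484) + U/P = -216555/(-156 + 334*535) - 118538/(-228136/173103) = -216555/(-156 + 178690) - 118538*(-173103/228136) = -216555/178534 + 10259641707/114068 = 915835085260899/10182508156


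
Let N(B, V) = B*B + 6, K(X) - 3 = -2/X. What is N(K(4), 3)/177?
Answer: 49/708 ≈ 0.069209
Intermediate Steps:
K(X) = 3 - 2/X
N(B, V) = 6 + B² (N(B, V) = B² + 6 = 6 + B²)
N(K(4), 3)/177 = (6 + (3 - 2/4)²)/177 = (6 + (3 - 2*¼)²)*(1/177) = (6 + (3 - ½)²)*(1/177) = (6 + (5/2)²)*(1/177) = (6 + 25/4)*(1/177) = (49/4)*(1/177) = 49/708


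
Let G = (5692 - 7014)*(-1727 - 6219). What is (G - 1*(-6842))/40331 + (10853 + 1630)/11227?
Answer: 118515545931/452796137 ≈ 261.74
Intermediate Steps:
G = 10504612 (G = -1322*(-7946) = 10504612)
(G - 1*(-6842))/40331 + (10853 + 1630)/11227 = (10504612 - 1*(-6842))/40331 + (10853 + 1630)/11227 = (10504612 + 6842)*(1/40331) + 12483*(1/11227) = 10511454*(1/40331) + 12483/11227 = 10511454/40331 + 12483/11227 = 118515545931/452796137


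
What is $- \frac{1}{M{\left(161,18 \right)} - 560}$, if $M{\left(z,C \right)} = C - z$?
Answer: $\frac{1}{703} \approx 0.0014225$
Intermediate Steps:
$- \frac{1}{M{\left(161,18 \right)} - 560} = - \frac{1}{\left(18 - 161\right) - 560} = - \frac{1}{-143 - 560} = - \frac{1}{-703} = \left(-1\right) \left(- \frac{1}{703}\right) = \frac{1}{703}$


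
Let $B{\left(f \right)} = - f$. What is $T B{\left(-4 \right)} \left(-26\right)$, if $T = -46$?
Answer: $4784$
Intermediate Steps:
$T B{\left(-4 \right)} \left(-26\right) = - 46 \left(\left(-1\right) \left(-4\right)\right) \left(-26\right) = \left(-46\right) 4 \left(-26\right) = \left(-184\right) \left(-26\right) = 4784$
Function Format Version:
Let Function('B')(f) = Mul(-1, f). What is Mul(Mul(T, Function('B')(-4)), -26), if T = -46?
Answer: 4784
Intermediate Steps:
Mul(Mul(T, Function('B')(-4)), -26) = Mul(Mul(-46, Mul(-1, -4)), -26) = Mul(Mul(-46, 4), -26) = Mul(-184, -26) = 4784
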